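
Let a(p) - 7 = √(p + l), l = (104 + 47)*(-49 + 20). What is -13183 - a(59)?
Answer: -13190 - 12*I*√30 ≈ -13190.0 - 65.727*I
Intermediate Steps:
l = -4379 (l = 151*(-29) = -4379)
a(p) = 7 + √(-4379 + p) (a(p) = 7 + √(p - 4379) = 7 + √(-4379 + p))
-13183 - a(59) = -13183 - (7 + √(-4379 + 59)) = -13183 - (7 + √(-4320)) = -13183 - (7 + 12*I*√30) = -13183 + (-7 - 12*I*√30) = -13190 - 12*I*√30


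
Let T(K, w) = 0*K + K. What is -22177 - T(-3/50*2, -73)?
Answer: -554422/25 ≈ -22177.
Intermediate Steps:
T(K, w) = K (T(K, w) = 0 + K = K)
-22177 - T(-3/50*2, -73) = -22177 - (-3/50)*2 = -22177 - (-3*1/50)*2 = -22177 - (-3)*2/50 = -22177 - 1*(-3/25) = -22177 + 3/25 = -554422/25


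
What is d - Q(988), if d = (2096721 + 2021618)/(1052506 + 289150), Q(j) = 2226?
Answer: -2982407917/1341656 ≈ -2222.9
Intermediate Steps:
d = 4118339/1341656 ≈ 3.0696
d - Q(988) = 4118339/1341656 - 1*2226 = 4118339/1341656 - 2226 = -2982407917/1341656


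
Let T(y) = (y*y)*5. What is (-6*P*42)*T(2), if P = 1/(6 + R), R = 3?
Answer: -560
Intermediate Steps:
P = 1/9 (P = 1/(6 + 3) = 1/9 ≈ 0.11111)
T(y) = 5*y**2 (T(y) = y**2*5 = 5*y**2)
(-6*P*42)*T(2) = (-6*1/9*42)*(5*2**2) = (-2/3*42)*(5*4) = -28*20 = -560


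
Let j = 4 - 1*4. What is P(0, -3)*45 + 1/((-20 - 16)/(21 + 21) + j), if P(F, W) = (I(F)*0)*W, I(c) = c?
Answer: -7/6 ≈ -1.1667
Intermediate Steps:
j = 0 (j = 4 - 4 = 0)
P(F, W) = 0 (P(F, W) = (F*0)*W = 0*W = 0)
P(0, -3)*45 + 1/((-20 - 16)/(21 + 21) + j) = 0*45 + 1/((-20 - 16)/(21 + 21) + 0) = 0 + 1/(-36/42 + 0) = 0 + 1/(-36*1/42 + 0) = 0 + 1/(-6/7 + 0) = 0 + 1/(-6/7) = 0 - 7/6 = -7/6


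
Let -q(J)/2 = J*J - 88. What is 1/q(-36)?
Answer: -1/2416 ≈ -0.00041391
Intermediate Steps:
q(J) = 176 - 2*J² (q(J) = -2*(J*J - 88) = -2*(J² - 88) = -2*(-88 + J²) = 176 - 2*J²)
1/q(-36) = 1/(176 - 2*(-36)²) = 1/(176 - 2*1296) = 1/(176 - 2592) = 1/(-2416) = -1/2416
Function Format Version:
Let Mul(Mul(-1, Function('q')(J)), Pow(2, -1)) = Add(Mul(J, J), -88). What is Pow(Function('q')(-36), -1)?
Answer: Rational(-1, 2416) ≈ -0.00041391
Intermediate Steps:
Function('q')(J) = Add(176, Mul(-2, Pow(J, 2))) (Function('q')(J) = Mul(-2, Add(Mul(J, J), -88)) = Mul(-2, Add(Pow(J, 2), -88)) = Mul(-2, Add(-88, Pow(J, 2))) = Add(176, Mul(-2, Pow(J, 2))))
Pow(Function('q')(-36), -1) = Pow(Add(176, Mul(-2, Pow(-36, 2))), -1) = Pow(Add(176, Mul(-2, 1296)), -1) = Pow(Add(176, -2592), -1) = Pow(-2416, -1) = Rational(-1, 2416)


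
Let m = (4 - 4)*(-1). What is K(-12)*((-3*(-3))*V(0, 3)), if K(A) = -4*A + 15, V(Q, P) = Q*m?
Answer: 0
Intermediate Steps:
m = 0 (m = 0*(-1) = 0)
V(Q, P) = 0 (V(Q, P) = Q*0 = 0)
K(A) = 15 - 4*A
K(-12)*((-3*(-3))*V(0, 3)) = (15 - 4*(-12))*(-3*(-3)*0) = (15 + 48)*(9*0) = 63*0 = 0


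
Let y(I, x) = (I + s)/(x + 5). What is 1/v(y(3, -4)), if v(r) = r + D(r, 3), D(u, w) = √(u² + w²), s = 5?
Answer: -8/9 + √73/9 ≈ 0.060445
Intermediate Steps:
y(I, x) = (5 + I)/(5 + x) (y(I, x) = (I + 5)/(x + 5) = (5 + I)/(5 + x))
v(r) = r + √(9 + r²) (v(r) = r + √(r² + 3²) = r + √(r² + 9) = r + √(9 + r²))
1/v(y(3, -4)) = 1/((5 + 3)/(5 - 4) + √(9 + ((5 + 3)/(5 - 4))²)) = 1/(8/1 + √(9 + (8/1)²)) = 1/(1*8 + √(9 + (1*8)²)) = 1/(8 + √(9 + 8²)) = 1/(8 + √(9 + 64)) = 1/(8 + √73)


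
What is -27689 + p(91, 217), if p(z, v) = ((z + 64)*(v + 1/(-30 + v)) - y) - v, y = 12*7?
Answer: 1055770/187 ≈ 5645.8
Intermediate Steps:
y = 84
p(z, v) = -84 - v + (64 + z)*(v + 1/(-30 + v)) (p(z, v) = ((z + 64)*(v + 1/(-30 + v)) - 1*84) - v = ((64 + z)*(v + 1/(-30 + v)) - 84) - v = (-84 + (64 + z)*(v + 1/(-30 + v))) - v = -84 - v + (64 + z)*(v + 1/(-30 + v)))
-27689 + p(91, 217) = -27689 + (2584 + 91 - 1974*217 + 63*217**2 + 91*217**2 - 30*217*91)/(-30 + 217) = -27689 + (2584 + 91 - 428358 + 63*47089 + 91*47089 - 592410)/187 = -27689 + (2584 + 91 - 428358 + 2966607 + 4285099 - 592410)/187 = -27689 + (1/187)*6233613 = -27689 + 6233613/187 = 1055770/187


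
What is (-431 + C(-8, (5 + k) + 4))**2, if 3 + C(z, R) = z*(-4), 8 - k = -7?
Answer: 161604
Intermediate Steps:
k = 15 (k = 8 - 1*(-7) = 8 + 7 = 15)
C(z, R) = -3 - 4*z (C(z, R) = -3 + z*(-4) = -3 - 4*z)
(-431 + C(-8, (5 + k) + 4))**2 = (-431 + (-3 - 4*(-8)))**2 = (-431 + (-3 + 32))**2 = (-431 + 29)**2 = (-402)**2 = 161604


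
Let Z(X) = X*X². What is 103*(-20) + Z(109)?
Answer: 1292969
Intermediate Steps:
Z(X) = X³
103*(-20) + Z(109) = 103*(-20) + 109³ = -2060 + 1295029 = 1292969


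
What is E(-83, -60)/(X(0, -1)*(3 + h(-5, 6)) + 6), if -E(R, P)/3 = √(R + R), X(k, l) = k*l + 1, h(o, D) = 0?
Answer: -I*√166/3 ≈ -4.2947*I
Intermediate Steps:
X(k, l) = 1 + k*l
E(R, P) = -3*√2*√R (E(R, P) = -3*√(R + R) = -3*√2*√R)
E(-83, -60)/(X(0, -1)*(3 + h(-5, 6)) + 6) = (-3*√2*√(-83))/((1 + 0*(-1))*(3 + 0) + 6) = (-3*√2*I*√83)/((1 + 0)*3 + 6) = (-3*I*√166)/(1*3 + 6) = (-3*I*√166)/(3 + 6) = (-3*I*√166)/9 = -I*√166/3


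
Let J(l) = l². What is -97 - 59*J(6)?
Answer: -2221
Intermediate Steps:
-97 - 59*J(6) = -97 - 59*6² = -97 - 59*36 = -97 - 2124 = -2221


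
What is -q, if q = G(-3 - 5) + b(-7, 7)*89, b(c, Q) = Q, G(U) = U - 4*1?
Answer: -611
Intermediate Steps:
G(U) = -4 + U (G(U) = U - 4 = -4 + U)
q = 611 (q = (-4 + (-3 - 5)) + 7*89 = (-4 - 8) + 623 = -12 + 623 = 611)
-q = -1*611 = -611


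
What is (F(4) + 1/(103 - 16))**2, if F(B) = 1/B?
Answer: 8281/121104 ≈ 0.068379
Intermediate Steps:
(F(4) + 1/(103 - 16))**2 = (1/4 + 1/(103 - 16))**2 = (1/4 + 1/87)**2 = (91/348)**2 = 8281/121104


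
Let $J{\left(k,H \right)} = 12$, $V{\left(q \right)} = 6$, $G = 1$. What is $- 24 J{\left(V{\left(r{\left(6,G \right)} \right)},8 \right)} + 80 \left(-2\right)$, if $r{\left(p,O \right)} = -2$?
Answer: $-448$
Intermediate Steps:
$- 24 J{\left(V{\left(r{\left(6,G \right)} \right)},8 \right)} + 80 \left(-2\right) = \left(-24\right) 12 + 80 \left(-2\right) = -288 - 160 = -448$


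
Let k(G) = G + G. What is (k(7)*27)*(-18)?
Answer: -6804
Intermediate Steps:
k(G) = 2*G
(k(7)*27)*(-18) = ((2*7)*27)*(-18) = (14*27)*(-18) = 378*(-18) = -6804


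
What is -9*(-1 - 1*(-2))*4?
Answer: -36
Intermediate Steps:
-9*(-1 - 1*(-2))*4 = -9*(-1 + 2)*4 = -9*1*4 = -9*4 = -36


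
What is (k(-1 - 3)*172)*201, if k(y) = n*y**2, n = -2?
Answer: -1106304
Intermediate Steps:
k(y) = -2*y**2
(k(-1 - 3)*172)*201 = (-2*(-1 - 3)**2*172)*201 = (-2*(-4)**2*172)*201 = (-2*16*172)*201 = -32*172*201 = -5504*201 = -1106304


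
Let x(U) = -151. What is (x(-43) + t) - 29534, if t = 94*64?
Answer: -23669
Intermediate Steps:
t = 6016
(x(-43) + t) - 29534 = (-151 + 6016) - 29534 = 5865 - 29534 = -23669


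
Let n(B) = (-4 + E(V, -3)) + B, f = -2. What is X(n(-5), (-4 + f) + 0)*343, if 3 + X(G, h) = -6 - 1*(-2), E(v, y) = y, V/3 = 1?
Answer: -2401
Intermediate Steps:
V = 3 (V = 3*1 = 3)
n(B) = -7 + B (n(B) = (-4 - 3) + B = -7 + B)
X(G, h) = -7 (X(G, h) = -3 + (-6 - 1*(-2)) = -3 + (-6 + 2) = -3 - 4 = -7)
X(n(-5), (-4 + f) + 0)*343 = -7*343 = -2401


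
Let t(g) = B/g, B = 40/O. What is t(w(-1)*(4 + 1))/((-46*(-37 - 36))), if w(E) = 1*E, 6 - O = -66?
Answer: -1/30222 ≈ -3.3088e-5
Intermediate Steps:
O = 72 (O = 6 - 1*(-66) = 6 + 66 = 72)
B = 5/9 (B = 40/72 = 40*(1/72) = 5/9 ≈ 0.55556)
w(E) = E
t(g) = 5/(9*g)
t(w(-1)*(4 + 1))/((-46*(-37 - 36))) = (5/(9*((-(4 + 1)))))/((-46*(-37 - 36))) = (5/(9*((-1*5))))/((-46*(-73))) = ((5/9)/(-5))/3358 = ((5/9)*(-1/5))*(1/3358) = -1/9*1/3358 = -1/30222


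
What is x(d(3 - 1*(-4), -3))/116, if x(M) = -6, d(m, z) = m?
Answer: -3/58 ≈ -0.051724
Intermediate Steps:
x(d(3 - 1*(-4), -3))/116 = -6/116 = (1/116)*(-6) = -3/58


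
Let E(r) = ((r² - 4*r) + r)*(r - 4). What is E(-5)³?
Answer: -46656000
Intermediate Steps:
E(r) = (-4 + r)*(r² - 3*r) (E(r) = (r² - 3*r)*(-4 + r) = (-4 + r)*(r² - 3*r))
E(-5)³ = (-5*(12 + (-5)² - 7*(-5)))³ = (-5*(12 + 25 + 35))³ = (-5*72)³ = (-360)³ = -46656000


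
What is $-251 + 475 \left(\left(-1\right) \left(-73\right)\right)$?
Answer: $34424$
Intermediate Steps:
$-251 + 475 \left(\left(-1\right) \left(-73\right)\right) = -251 + 475 \cdot 73 = -251 + 34675 = 34424$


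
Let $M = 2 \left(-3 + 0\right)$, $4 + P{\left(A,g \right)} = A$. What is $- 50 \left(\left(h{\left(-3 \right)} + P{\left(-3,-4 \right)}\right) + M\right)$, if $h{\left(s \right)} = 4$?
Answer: $450$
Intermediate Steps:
$P{\left(A,g \right)} = -4 + A$
$M = -6$ ($M = 2 \left(-3\right) = -6$)
$- 50 \left(\left(h{\left(-3 \right)} + P{\left(-3,-4 \right)}\right) + M\right) = - 50 \left(\left(4 - 7\right) - 6\right) = - 50 \left(-3 - 6\right) = \left(-50\right) \left(-9\right) = 450$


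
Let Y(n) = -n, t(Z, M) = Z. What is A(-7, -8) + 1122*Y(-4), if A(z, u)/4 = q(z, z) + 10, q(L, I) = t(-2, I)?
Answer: 4520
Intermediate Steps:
q(L, I) = -2
A(z, u) = 32 (A(z, u) = 4*(-2 + 10) = 4*8 = 32)
A(-7, -8) + 1122*Y(-4) = 32 + 1122*(-1*(-4)) = 32 + 1122*4 = 32 + 4488 = 4520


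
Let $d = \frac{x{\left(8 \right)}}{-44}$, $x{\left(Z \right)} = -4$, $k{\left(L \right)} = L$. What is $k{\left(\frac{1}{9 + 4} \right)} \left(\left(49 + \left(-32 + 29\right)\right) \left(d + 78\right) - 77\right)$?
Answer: $\frac{38667}{143} \approx 270.4$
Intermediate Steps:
$d = \frac{1}{11}$ ($d = - \frac{4}{-44} = \left(-4\right) \left(- \frac{1}{44}\right) = \frac{1}{11} \approx 0.090909$)
$k{\left(\frac{1}{9 + 4} \right)} \left(\left(49 + \left(-32 + 29\right)\right) \left(d + 78\right) - 77\right) = \frac{\left(49 + \left(-32 + 29\right)\right) \left(\frac{1}{11} + 78\right) - 77}{9 + 4} = \frac{\left(49 - 3\right) \frac{859}{11} - 77}{13} = \frac{46 \cdot \frac{859}{11} - 77}{13} = \frac{\frac{39514}{11} - 77}{13} = \frac{1}{13} \cdot \frac{38667}{11} = \frac{38667}{143}$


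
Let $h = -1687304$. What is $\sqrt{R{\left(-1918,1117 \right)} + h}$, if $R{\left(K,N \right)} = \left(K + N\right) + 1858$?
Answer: $i \sqrt{1686247} \approx 1298.6 i$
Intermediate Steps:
$R{\left(K,N \right)} = 1858 + K + N$
$\sqrt{R{\left(-1918,1117 \right)} + h} = \sqrt{\left(1858 - 1918 + 1117\right) - 1687304} = \sqrt{1057 - 1687304} = \sqrt{-1686247} = i \sqrt{1686247}$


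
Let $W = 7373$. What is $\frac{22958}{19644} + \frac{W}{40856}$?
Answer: $\frac{270701815}{200643816} \approx 1.3492$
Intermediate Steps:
$\frac{22958}{19644} + \frac{W}{40856} = \frac{22958}{19644} + \frac{7373}{40856} = 22958 \cdot \frac{1}{19644} + 7373 \cdot \frac{1}{40856} = \frac{11479}{9822} + \frac{7373}{40856} = \frac{270701815}{200643816}$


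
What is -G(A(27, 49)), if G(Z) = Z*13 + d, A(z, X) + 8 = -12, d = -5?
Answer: 265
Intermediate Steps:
A(z, X) = -20 (A(z, X) = -8 - 12 = -20)
G(Z) = -5 + 13*Z (G(Z) = Z*13 - 5 = 13*Z - 5 = -5 + 13*Z)
-G(A(27, 49)) = -(-5 + 13*(-20)) = -(-5 - 260) = -1*(-265) = 265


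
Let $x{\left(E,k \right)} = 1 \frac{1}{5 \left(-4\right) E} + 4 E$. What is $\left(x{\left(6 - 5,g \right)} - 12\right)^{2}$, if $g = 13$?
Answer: $\frac{25921}{400} \approx 64.802$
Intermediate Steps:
$x{\left(E,k \right)} = 4 E - \frac{1}{20 E}$ ($x{\left(E,k \right)} = 1 \frac{1}{\left(-20\right) E} + 4 E = 1 \left(- \frac{1}{20 E}\right) + 4 E = - \frac{1}{20 E} + 4 E = 4 E - \frac{1}{20 E}$)
$\left(x{\left(6 - 5,g \right)} - 12\right)^{2} = \left(\left(4 \left(6 - 5\right) - \frac{1}{20 \left(6 - 5\right)}\right) - 12\right)^{2} = \left(\left(4 \cdot 1 - \frac{1}{20 \cdot 1}\right) - 12\right)^{2} = \left(\left(4 - \frac{1}{20}\right) - 12\right)^{2} = \left(\frac{79}{20} - 12\right)^{2} = \left(- \frac{161}{20}\right)^{2} = \frac{25921}{400}$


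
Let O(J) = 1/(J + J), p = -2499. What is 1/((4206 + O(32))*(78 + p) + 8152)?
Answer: -64/651175157 ≈ -9.8284e-8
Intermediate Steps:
O(J) = 1/(2*J)
1/((4206 + O(32))*(78 + p) + 8152) = 1/((4206 + (½)/32)*(78 - 2499) + 8152) = 1/((4206 + (½)*(1/32))*(-2421) + 8152) = 1/((4206 + 1/64)*(-2421) + 8152) = 1/((269185/64)*(-2421) + 8152) = 1/(-651696885/64 + 8152) = 1/(-651175157/64) = -64/651175157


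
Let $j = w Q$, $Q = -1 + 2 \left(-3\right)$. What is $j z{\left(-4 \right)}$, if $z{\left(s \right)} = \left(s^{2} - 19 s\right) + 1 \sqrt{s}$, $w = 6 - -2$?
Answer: $-5152 - 112 i \approx -5152.0 - 112.0 i$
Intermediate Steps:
$w = 8$ ($w = 6 + 2 = 8$)
$Q = -7$ ($Q = -1 - 6 = -7$)
$z{\left(s \right)} = \sqrt{s} + s^{2} - 19 s$ ($z{\left(s \right)} = \left(s^{2} - 19 s\right) + \sqrt{s} = \sqrt{s} + s^{2} - 19 s$)
$j = -56$ ($j = 8 \left(-7\right) = -56$)
$j z{\left(-4 \right)} = - 56 \left(\sqrt{-4} + \left(-4\right)^{2} - -76\right) = - 56 \left(2 i + 16 + 76\right) = - 56 \left(92 + 2 i\right) = -5152 - 112 i$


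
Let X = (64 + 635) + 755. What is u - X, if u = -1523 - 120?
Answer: -3097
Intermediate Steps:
X = 1454 (X = 699 + 755 = 1454)
u = -1643
u - X = -1643 - 1*1454 = -1643 - 1454 = -3097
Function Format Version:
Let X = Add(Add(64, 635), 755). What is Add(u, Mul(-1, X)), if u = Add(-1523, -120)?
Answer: -3097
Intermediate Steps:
X = 1454 (X = Add(699, 755) = 1454)
u = -1643
Add(u, Mul(-1, X)) = Add(-1643, Mul(-1, 1454)) = Add(-1643, -1454) = -3097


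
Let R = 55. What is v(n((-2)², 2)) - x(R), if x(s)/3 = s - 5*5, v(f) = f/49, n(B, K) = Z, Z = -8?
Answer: -4418/49 ≈ -90.163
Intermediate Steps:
n(B, K) = -8
v(f) = f/49 (v(f) = f*(1/49) = f/49)
x(s) = -75 + 3*s (x(s) = 3*(s - 5*5) = 3*(s - 25) = 3*(-25 + s) = -75 + 3*s)
v(n((-2)², 2)) - x(R) = (1/49)*(-8) - (-75 + 3*55) = -8/49 - (-75 + 165) = -8/49 - 1*90 = -8/49 - 90 = -4418/49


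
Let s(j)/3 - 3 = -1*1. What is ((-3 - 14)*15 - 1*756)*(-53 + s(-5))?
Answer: 47517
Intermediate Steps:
s(j) = 6 (s(j) = 9 + 3*(-1*1) = 9 + 3*(-1) = 9 - 3 = 6)
((-3 - 14)*15 - 1*756)*(-53 + s(-5)) = ((-3 - 14)*15 - 1*756)*(-53 + 6) = (-17*15 - 756)*(-47) = (-255 - 756)*(-47) = -1011*(-47) = 47517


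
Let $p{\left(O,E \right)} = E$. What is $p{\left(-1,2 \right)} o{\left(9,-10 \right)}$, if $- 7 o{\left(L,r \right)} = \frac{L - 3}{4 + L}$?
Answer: $- \frac{12}{91} \approx -0.13187$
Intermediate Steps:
$o{\left(L,r \right)} = - \frac{-3 + L}{7 \left(4 + L\right)}$ ($o{\left(L,r \right)} = - \frac{\left(L - 3\right) \frac{1}{4 + L}}{7} = - \frac{\left(-3 + L\right) \frac{1}{4 + L}}{7} = - \frac{\frac{1}{4 + L} \left(-3 + L\right)}{7} = - \frac{-3 + L}{7 \left(4 + L\right)}$)
$p{\left(-1,2 \right)} o{\left(9,-10 \right)} = 2 \frac{3 - 9}{7 \left(4 + 9\right)} = 2 \frac{3 - 9}{7 \cdot 13} = 2 \cdot \frac{1}{7} \cdot \frac{1}{13} \left(-6\right) = 2 \left(- \frac{6}{91}\right) = - \frac{12}{91}$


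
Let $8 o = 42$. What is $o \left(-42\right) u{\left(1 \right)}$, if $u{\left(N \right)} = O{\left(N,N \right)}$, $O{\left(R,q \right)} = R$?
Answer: $- \frac{441}{2} \approx -220.5$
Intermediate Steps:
$o = \frac{21}{4}$ ($o = \frac{1}{8} \cdot 42 = \frac{21}{4} \approx 5.25$)
$u{\left(N \right)} = N$
$o \left(-42\right) u{\left(1 \right)} = \frac{21}{4} \left(-42\right) 1 = \left(- \frac{441}{2}\right) 1 = - \frac{441}{2}$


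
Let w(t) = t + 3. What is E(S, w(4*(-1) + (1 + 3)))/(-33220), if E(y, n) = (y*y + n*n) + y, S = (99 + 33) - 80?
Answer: -553/6644 ≈ -0.083233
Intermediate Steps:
S = 52 (S = 132 - 80 = 52)
w(t) = 3 + t
E(y, n) = y + n**2 + y**2 (E(y, n) = (y**2 + n**2) + y = (n**2 + y**2) + y = y + n**2 + y**2)
E(S, w(4*(-1) + (1 + 3)))/(-33220) = (52 + (3 + (4*(-1) + (1 + 3)))**2 + 52**2)/(-33220) = (52 + (3 + (-4 + 4))**2 + 2704)*(-1/33220) = (52 + (3 + 0)**2 + 2704)*(-1/33220) = (52 + 3**2 + 2704)*(-1/33220) = (52 + 9 + 2704)*(-1/33220) = 2765*(-1/33220) = -553/6644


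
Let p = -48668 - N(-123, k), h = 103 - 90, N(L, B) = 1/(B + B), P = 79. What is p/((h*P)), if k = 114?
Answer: -11096305/234156 ≈ -47.388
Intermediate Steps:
N(L, B) = 1/(2*B)
h = 13
p = -11096305/228 (p = -48668 - 1/(2*114) = -48668 - 1*1/228 = -48668 - 1/228 = -11096305/228 ≈ -48668.)
p/((h*P)) = -11096305/(228*(13*79)) = -11096305/228/1027 = -11096305/228*1/1027 = -11096305/234156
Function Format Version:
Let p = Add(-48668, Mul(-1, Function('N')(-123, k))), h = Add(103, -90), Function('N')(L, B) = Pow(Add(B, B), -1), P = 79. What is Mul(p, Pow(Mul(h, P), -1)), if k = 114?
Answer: Rational(-11096305, 234156) ≈ -47.388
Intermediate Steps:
Function('N')(L, B) = Mul(Rational(1, 2), Pow(B, -1)) (Function('N')(L, B) = Pow(Mul(2, B), -1) = Mul(Rational(1, 2), Pow(B, -1)))
h = 13
p = Rational(-11096305, 228) (p = Add(-48668, Mul(-1, Mul(Rational(1, 2), Pow(114, -1)))) = Add(-48668, Mul(-1, Mul(Rational(1, 2), Rational(1, 114)))) = Add(-48668, Mul(-1, Rational(1, 228))) = Add(-48668, Rational(-1, 228)) = Rational(-11096305, 228) ≈ -48668.)
Mul(p, Pow(Mul(h, P), -1)) = Mul(Rational(-11096305, 228), Pow(Mul(13, 79), -1)) = Mul(Rational(-11096305, 228), Pow(1027, -1)) = Mul(Rational(-11096305, 228), Rational(1, 1027)) = Rational(-11096305, 234156)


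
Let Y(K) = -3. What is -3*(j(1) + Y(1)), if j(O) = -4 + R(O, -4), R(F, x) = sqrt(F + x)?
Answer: 21 - 3*I*sqrt(3) ≈ 21.0 - 5.1962*I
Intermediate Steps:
j(O) = -4 + sqrt(-4 + O) (j(O) = -4 + sqrt(O - 4) = -4 + sqrt(-4 + O))
-3*(j(1) + Y(1)) = -3*((-4 + sqrt(-4 + 1)) - 3) = -3*((-4 + sqrt(-3)) - 3) = -3*((-4 + I*sqrt(3)) - 3) = -3*(-7 + I*sqrt(3)) = 21 - 3*I*sqrt(3)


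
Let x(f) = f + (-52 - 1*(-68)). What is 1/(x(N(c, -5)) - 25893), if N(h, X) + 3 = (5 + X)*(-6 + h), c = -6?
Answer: -1/25880 ≈ -3.8640e-5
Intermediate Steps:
N(h, X) = -3 + (-6 + h)*(5 + X) (N(h, X) = -3 + (5 + X)*(-6 + h) = -3 + (-6 + h)*(5 + X))
x(f) = 16 + f (x(f) = f + (-52 + 68) = f + 16 = 16 + f)
1/(x(N(c, -5)) - 25893) = 1/((16 + (-33 - 6*(-5) + 5*(-6) - 5*(-6))) - 25893) = 1/((16 + (-33 + 30 - 30 + 30)) - 25893) = 1/((16 - 3) - 25893) = 1/(13 - 25893) = 1/(-25880) = -1/25880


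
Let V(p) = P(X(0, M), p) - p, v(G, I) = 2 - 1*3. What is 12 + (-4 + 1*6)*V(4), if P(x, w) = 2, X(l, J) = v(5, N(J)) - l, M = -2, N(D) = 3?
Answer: 8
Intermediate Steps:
v(G, I) = -1 (v(G, I) = 2 - 3 = -1)
X(l, J) = -1 - l
V(p) = 2 - p
12 + (-4 + 1*6)*V(4) = 12 + (-4 + 1*6)*(2 - 1*4) = 12 + (-4 + 6)*(2 - 4) = 12 + 2*(-2) = 12 - 4 = 8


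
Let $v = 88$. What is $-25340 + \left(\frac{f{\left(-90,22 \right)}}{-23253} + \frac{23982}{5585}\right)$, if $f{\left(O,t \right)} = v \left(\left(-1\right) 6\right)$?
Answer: $- \frac{1096764881458}{43289335} \approx -25336.0$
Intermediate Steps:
$f{\left(O,t \right)} = -528$ ($f{\left(O,t \right)} = 88 \left(\left(-1\right) 6\right) = 88 \left(-6\right) = -528$)
$-25340 + \left(\frac{f{\left(-90,22 \right)}}{-23253} + \frac{23982}{5585}\right) = -25340 + \left(- \frac{528}{-23253} + \frac{23982}{5585}\right) = -25340 + \left(\left(-528\right) \left(- \frac{1}{23253}\right) + 23982 \cdot \frac{1}{5585}\right) = -25340 + \left(\frac{176}{7751} + \frac{23982}{5585}\right) = -25340 + \frac{186867442}{43289335} = - \frac{1096764881458}{43289335}$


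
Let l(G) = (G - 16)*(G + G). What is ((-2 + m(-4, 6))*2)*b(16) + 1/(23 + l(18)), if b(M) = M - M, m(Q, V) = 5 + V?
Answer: 1/95 ≈ 0.010526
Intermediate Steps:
b(M) = 0
l(G) = 2*G*(-16 + G) (l(G) = (-16 + G)*(2*G) = 2*G*(-16 + G))
((-2 + m(-4, 6))*2)*b(16) + 1/(23 + l(18)) = ((-2 + (5 + 6))*2)*0 + 1/(23 + 2*18*(-16 + 18)) = ((-2 + 11)*2)*0 + 1/(23 + 2*18*2) = (9*2)*0 + 1/(23 + 72) = 18*0 + 1/95 = 0 + 1/95 = 1/95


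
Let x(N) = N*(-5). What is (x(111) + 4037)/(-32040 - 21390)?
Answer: -1741/26715 ≈ -0.065169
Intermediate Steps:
x(N) = -5*N
(x(111) + 4037)/(-32040 - 21390) = (-5*111 + 4037)/(-32040 - 21390) = (-555 + 4037)/(-53430) = 3482*(-1/53430) = -1741/26715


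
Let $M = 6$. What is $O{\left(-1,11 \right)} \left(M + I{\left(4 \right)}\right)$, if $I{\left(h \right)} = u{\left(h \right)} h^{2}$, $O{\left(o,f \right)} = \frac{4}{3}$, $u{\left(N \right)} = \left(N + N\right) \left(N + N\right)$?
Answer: $\frac{4120}{3} \approx 1373.3$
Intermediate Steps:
$u{\left(N \right)} = 4 N^{2}$ ($u{\left(N \right)} = 2 N 2 N = 4 N^{2}$)
$O{\left(o,f \right)} = \frac{4}{3}$ ($O{\left(o,f \right)} = 4 \cdot \frac{1}{3} = \frac{4}{3}$)
$I{\left(h \right)} = 4 h^{4}$ ($I{\left(h \right)} = 4 h^{2} h^{2} = 4 h^{4}$)
$O{\left(-1,11 \right)} \left(M + I{\left(4 \right)}\right) = \frac{4 \left(6 + 4 \cdot 4^{4}\right)}{3} = \frac{4 \left(6 + 4 \cdot 256\right)}{3} = \frac{4 \left(6 + 1024\right)}{3} = \frac{4}{3} \cdot 1030 = \frac{4120}{3}$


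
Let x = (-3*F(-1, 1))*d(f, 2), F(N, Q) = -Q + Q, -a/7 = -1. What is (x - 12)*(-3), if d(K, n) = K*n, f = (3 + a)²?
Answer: 36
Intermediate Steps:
a = 7 (a = -7*(-1) = 7)
f = 100 (f = (3 + 7)² = 10² = 100)
F(N, Q) = 0
x = 0 (x = (-3*0)*(100*2) = 0*200 = 0)
(x - 12)*(-3) = (0 - 12)*(-3) = -12*(-3) = 36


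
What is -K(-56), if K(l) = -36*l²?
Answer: 112896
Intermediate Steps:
-K(-56) = -(-36)*(-56)² = -(-36)*3136 = -1*(-112896) = 112896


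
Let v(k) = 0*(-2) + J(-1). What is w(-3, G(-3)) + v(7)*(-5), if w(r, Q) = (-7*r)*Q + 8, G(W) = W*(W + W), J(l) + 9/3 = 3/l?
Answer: 416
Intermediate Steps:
J(l) = -3 + 3/l
G(W) = 2*W² (G(W) = W*(2*W) = 2*W²)
v(k) = -6 (v(k) = 0*(-2) + (-3 + 3/(-1)) = 0 + (-3 + 3*(-1)) = 0 + (-3 - 3) = 0 - 6 = -6)
w(r, Q) = 8 - 7*Q*r (w(r, Q) = -7*Q*r + 8 = 8 - 7*Q*r)
w(-3, G(-3)) + v(7)*(-5) = (8 - 7*2*(-3)²*(-3)) - 6*(-5) = (8 - 7*2*9*(-3)) + 30 = (8 - 7*18*(-3)) + 30 = (8 + 378) + 30 = 386 + 30 = 416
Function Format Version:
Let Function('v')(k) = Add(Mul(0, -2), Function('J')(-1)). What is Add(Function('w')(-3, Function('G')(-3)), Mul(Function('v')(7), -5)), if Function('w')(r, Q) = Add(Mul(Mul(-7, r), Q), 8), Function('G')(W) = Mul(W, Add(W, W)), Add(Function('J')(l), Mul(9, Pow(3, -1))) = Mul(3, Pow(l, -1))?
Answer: 416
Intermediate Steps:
Function('J')(l) = Add(-3, Mul(3, Pow(l, -1)))
Function('G')(W) = Mul(2, Pow(W, 2)) (Function('G')(W) = Mul(W, Mul(2, W)) = Mul(2, Pow(W, 2)))
Function('v')(k) = -6 (Function('v')(k) = Add(Mul(0, -2), Add(-3, Mul(3, Pow(-1, -1)))) = Add(0, Add(-3, Mul(3, -1))) = Add(0, Add(-3, -3)) = Add(0, -6) = -6)
Function('w')(r, Q) = Add(8, Mul(-7, Q, r)) (Function('w')(r, Q) = Add(Mul(-7, Q, r), 8) = Add(8, Mul(-7, Q, r)))
Add(Function('w')(-3, Function('G')(-3)), Mul(Function('v')(7), -5)) = Add(Add(8, Mul(-7, Mul(2, Pow(-3, 2)), -3)), Mul(-6, -5)) = Add(Add(8, Mul(-7, Mul(2, 9), -3)), 30) = Add(Add(8, Mul(-7, 18, -3)), 30) = Add(Add(8, 378), 30) = Add(386, 30) = 416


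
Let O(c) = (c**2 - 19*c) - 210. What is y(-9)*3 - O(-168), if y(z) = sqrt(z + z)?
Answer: -31206 + 9*I*sqrt(2) ≈ -31206.0 + 12.728*I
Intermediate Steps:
O(c) = -210 + c**2 - 19*c
y(z) = sqrt(2)*sqrt(z) (y(z) = sqrt(2*z) = sqrt(2)*sqrt(z))
y(-9)*3 - O(-168) = (sqrt(2)*sqrt(-9))*3 - (-210 + (-168)**2 - 19*(-168)) = (sqrt(2)*(3*I))*3 - (-210 + 28224 + 3192) = (3*I*sqrt(2))*3 - 1*31206 = 9*I*sqrt(2) - 31206 = -31206 + 9*I*sqrt(2)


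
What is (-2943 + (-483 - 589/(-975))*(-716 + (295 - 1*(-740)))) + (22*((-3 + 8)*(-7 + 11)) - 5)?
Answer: -152482484/975 ≈ -1.5639e+5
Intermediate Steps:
(-2943 + (-483 - 589/(-975))*(-716 + (295 - 1*(-740)))) + (22*((-3 + 8)*(-7 + 11)) - 5) = (-2943 + (-483 - 589*(-1/975))*(-716 + (295 + 740))) + (22*(5*4) - 5) = (-2943 + (-483 + 589/975)*(-716 + 1035)) + (22*20 - 5) = (-2943 - 470336/975*319) + (440 - 5) = (-2943 - 150037184/975) + 435 = -152906609/975 + 435 = -152482484/975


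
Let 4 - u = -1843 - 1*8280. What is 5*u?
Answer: 50635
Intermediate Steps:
u = 10127 (u = 4 - (-1843 - 1*8280) = 4 - (-1843 - 8280) = 4 - 1*(-10123) = 4 + 10123 = 10127)
5*u = 5*10127 = 50635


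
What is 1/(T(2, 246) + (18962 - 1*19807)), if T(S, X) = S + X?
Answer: -1/597 ≈ -0.0016750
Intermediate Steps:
1/(T(2, 246) + (18962 - 1*19807)) = 1/((2 + 246) + (18962 - 1*19807)) = 1/(248 + (18962 - 19807)) = 1/(248 - 845) = 1/(-597) = -1/597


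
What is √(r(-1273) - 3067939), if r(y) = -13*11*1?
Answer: 3*I*√340898 ≈ 1751.6*I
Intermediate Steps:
r(y) = -143 (r(y) = -143*1 = -143)
√(r(-1273) - 3067939) = √(-143 - 3067939) = √(-3068082) = 3*I*√340898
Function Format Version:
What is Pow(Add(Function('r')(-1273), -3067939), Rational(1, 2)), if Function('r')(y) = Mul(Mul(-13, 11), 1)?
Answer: Mul(3, I, Pow(340898, Rational(1, 2))) ≈ Mul(1751.6, I)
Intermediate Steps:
Function('r')(y) = -143 (Function('r')(y) = Mul(-143, 1) = -143)
Pow(Add(Function('r')(-1273), -3067939), Rational(1, 2)) = Pow(Add(-143, -3067939), Rational(1, 2)) = Pow(-3068082, Rational(1, 2)) = Mul(3, I, Pow(340898, Rational(1, 2)))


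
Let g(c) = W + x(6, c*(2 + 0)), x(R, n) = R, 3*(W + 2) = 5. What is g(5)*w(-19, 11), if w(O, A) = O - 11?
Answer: -170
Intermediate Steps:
W = -⅓ (W = -2 + (⅓)*5 = -2 + 5/3 = -⅓ ≈ -0.33333)
w(O, A) = -11 + O
g(c) = 17/3 (g(c) = -⅓ + 6 = 17/3)
g(5)*w(-19, 11) = 17*(-11 - 19)/3 = (17/3)*(-30) = -170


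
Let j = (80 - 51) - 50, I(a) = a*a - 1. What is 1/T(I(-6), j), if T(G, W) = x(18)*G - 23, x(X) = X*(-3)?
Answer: -1/1913 ≈ -0.00052274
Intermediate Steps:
I(a) = -1 + a**2 (I(a) = a**2 - 1 = -1 + a**2)
x(X) = -3*X
j = -21 (j = 29 - 50 = -21)
T(G, W) = -23 - 54*G (T(G, W) = (-3*18)*G - 23 = -54*G - 23 = -23 - 54*G)
1/T(I(-6), j) = 1/(-23 - 54*(-1 + (-6)**2)) = 1/(-23 - 54*(-1 + 36)) = 1/(-23 - 54*35) = 1/(-23 - 1890) = 1/(-1913) = -1/1913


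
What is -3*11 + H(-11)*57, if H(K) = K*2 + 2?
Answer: -1173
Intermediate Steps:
H(K) = 2 + 2*K (H(K) = 2*K + 2 = 2 + 2*K)
-3*11 + H(-11)*57 = -3*11 + (2 + 2*(-11))*57 = -33 + (2 - 22)*57 = -33 - 20*57 = -33 - 1140 = -1173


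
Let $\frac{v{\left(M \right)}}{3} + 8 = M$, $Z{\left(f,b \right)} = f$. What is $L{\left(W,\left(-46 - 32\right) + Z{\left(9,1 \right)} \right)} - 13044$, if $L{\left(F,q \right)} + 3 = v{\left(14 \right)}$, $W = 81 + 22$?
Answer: $-13029$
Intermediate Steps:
$W = 103$
$v{\left(M \right)} = -24 + 3 M$
$L{\left(F,q \right)} = 15$ ($L{\left(F,q \right)} = -3 + \left(-24 + 3 \cdot 14\right) = -3 + \left(-24 + 42\right) = -3 + 18 = 15$)
$L{\left(W,\left(-46 - 32\right) + Z{\left(9,1 \right)} \right)} - 13044 = 15 - 13044 = -13029$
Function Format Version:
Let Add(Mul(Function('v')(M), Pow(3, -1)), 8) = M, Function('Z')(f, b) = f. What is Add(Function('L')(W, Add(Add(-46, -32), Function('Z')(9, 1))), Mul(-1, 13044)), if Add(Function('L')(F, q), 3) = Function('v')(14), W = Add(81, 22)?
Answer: -13029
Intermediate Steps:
W = 103
Function('v')(M) = Add(-24, Mul(3, M))
Function('L')(F, q) = 15 (Function('L')(F, q) = Add(-3, Add(-24, Mul(3, 14))) = Add(-3, Add(-24, 42)) = Add(-3, 18) = 15)
Add(Function('L')(W, Add(Add(-46, -32), Function('Z')(9, 1))), Mul(-1, 13044)) = Add(15, Mul(-1, 13044)) = Add(15, -13044) = -13029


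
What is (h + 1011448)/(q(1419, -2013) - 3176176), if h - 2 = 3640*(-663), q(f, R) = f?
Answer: 2490/5639 ≈ 0.44157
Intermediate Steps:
h = -2413318 (h = 2 + 3640*(-663) = 2 - 2413320 = -2413318)
(h + 1011448)/(q(1419, -2013) - 3176176) = (-2413318 + 1011448)/(1419 - 3176176) = -1401870/(-3174757) = -1401870*(-1/3174757) = 2490/5639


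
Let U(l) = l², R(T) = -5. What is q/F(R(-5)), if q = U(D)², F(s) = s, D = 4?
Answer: -256/5 ≈ -51.200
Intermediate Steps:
q = 256 (q = (4²)² = 16² = 256)
q/F(R(-5)) = 256/(-5) = 256*(-⅕) = -256/5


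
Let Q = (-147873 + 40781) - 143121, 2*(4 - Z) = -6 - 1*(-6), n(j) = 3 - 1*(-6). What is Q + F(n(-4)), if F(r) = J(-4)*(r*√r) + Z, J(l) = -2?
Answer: -250263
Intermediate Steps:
n(j) = 9 (n(j) = 3 + 6 = 9)
Z = 4 (Z = 4 - (-6 - 1*(-6))/2 = 4 - (-6 + 6)/2 = 4 - ½*0 = 4 + 0 = 4)
F(r) = 4 - 2*r^(3/2) (F(r) = -2*r*√r + 4 = -2*r^(3/2) + 4 = 4 - 2*r^(3/2))
Q = -250213 (Q = -107092 - 143121 = -250213)
Q + F(n(-4)) = -250213 + (4 - 2*9^(3/2)) = -250213 + (4 - 2*27) = -250213 + (4 - 54) = -250213 - 50 = -250263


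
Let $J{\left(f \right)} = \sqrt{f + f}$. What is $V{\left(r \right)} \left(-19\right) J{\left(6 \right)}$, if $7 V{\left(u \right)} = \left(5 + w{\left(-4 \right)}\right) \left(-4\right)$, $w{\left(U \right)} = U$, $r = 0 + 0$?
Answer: $\frac{152 \sqrt{3}}{7} \approx 37.61$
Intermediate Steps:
$r = 0$
$J{\left(f \right)} = \sqrt{2} \sqrt{f}$ ($J{\left(f \right)} = \sqrt{2 f} = \sqrt{2} \sqrt{f}$)
$V{\left(u \right)} = - \frac{4}{7}$ ($V{\left(u \right)} = \frac{\left(5 - 4\right) \left(-4\right)}{7} = \frac{1 \left(-4\right)}{7} = \frac{1}{7} \left(-4\right) = - \frac{4}{7}$)
$V{\left(r \right)} \left(-19\right) J{\left(6 \right)} = \left(- \frac{4}{7}\right) \left(-19\right) \sqrt{2} \sqrt{6} = \frac{76 \cdot 2 \sqrt{3}}{7} = \frac{152 \sqrt{3}}{7}$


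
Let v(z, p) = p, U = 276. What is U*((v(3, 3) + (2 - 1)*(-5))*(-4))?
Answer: 2208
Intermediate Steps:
U*((v(3, 3) + (2 - 1)*(-5))*(-4)) = 276*((3 + (2 - 1)*(-5))*(-4)) = 276*((3 + 1*(-5))*(-4)) = 276*((3 - 5)*(-4)) = 276*(-2*(-4)) = 276*8 = 2208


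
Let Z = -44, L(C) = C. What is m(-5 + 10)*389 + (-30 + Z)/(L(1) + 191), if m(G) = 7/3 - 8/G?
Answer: 45581/160 ≈ 284.88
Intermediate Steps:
m(G) = 7/3 - 8/G (m(G) = 7*(⅓) - 8/G = 7/3 - 8/G)
m(-5 + 10)*389 + (-30 + Z)/(L(1) + 191) = (7/3 - 8/(-5 + 10))*389 + (-30 - 44)/(1 + 191) = (7/3 - 8/5)*389 - 74/192 = (7/3 - 8*⅕)*389 - 74*1/192 = (7/3 - 8/5)*389 - 37/96 = (11/15)*389 - 37/96 = 4279/15 - 37/96 = 45581/160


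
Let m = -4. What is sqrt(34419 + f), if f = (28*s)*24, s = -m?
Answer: 3*sqrt(4123) ≈ 192.63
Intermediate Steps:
s = 4 (s = -1*(-4) = 4)
f = 2688 (f = (28*4)*24 = 112*24 = 2688)
sqrt(34419 + f) = sqrt(34419 + 2688) = sqrt(37107) = 3*sqrt(4123)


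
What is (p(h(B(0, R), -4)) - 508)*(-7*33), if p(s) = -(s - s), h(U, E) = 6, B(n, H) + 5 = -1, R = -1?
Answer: 117348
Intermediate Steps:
B(n, H) = -6 (B(n, H) = -5 - 1 = -6)
p(s) = 0 (p(s) = -1*0 = 0)
(p(h(B(0, R), -4)) - 508)*(-7*33) = (0 - 508)*(-7*33) = -508*(-231) = 117348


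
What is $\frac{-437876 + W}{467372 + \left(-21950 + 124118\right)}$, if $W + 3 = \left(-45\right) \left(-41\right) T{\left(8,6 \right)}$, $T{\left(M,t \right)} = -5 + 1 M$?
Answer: $- \frac{108086}{142385} \approx -0.75911$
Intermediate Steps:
$T{\left(M,t \right)} = -5 + M$
$W = 5532$ ($W = -3 + \left(-45\right) \left(-41\right) \left(-5 + 8\right) = -3 + 1845 \cdot 3 = -3 + 5535 = 5532$)
$\frac{-437876 + W}{467372 + \left(-21950 + 124118\right)} = \frac{-437876 + 5532}{467372 + \left(-21950 + 124118\right)} = - \frac{432344}{467372 + 102168} = - \frac{432344}{569540} = \left(-432344\right) \frac{1}{569540} = - \frac{108086}{142385}$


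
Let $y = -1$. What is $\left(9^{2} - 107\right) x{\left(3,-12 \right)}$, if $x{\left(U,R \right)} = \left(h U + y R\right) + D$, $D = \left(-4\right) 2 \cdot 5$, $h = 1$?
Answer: $650$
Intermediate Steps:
$D = -40$ ($D = \left(-8\right) 5 = -40$)
$x{\left(U,R \right)} = -40 + U - R$ ($x{\left(U,R \right)} = \left(1 U - R\right) - 40 = \left(U - R\right) - 40 = -40 + U - R$)
$\left(9^{2} - 107\right) x{\left(3,-12 \right)} = \left(9^{2} - 107\right) \left(-40 + 3 - -12\right) = \left(81 - 107\right) \left(-40 + 3 + 12\right) = \left(-26\right) \left(-25\right) = 650$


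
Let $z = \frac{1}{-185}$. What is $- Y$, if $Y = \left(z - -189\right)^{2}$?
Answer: $- \frac{1222481296}{34225} \approx -35719.0$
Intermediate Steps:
$z = - \frac{1}{185} \approx -0.0054054$
$Y = \frac{1222481296}{34225}$ ($Y = \left(- \frac{1}{185} - -189\right)^{2} = \left(- \frac{1}{185} + \left(-20 + 209\right)\right)^{2} = \left(- \frac{1}{185} + 189\right)^{2} = \left(\frac{34964}{185}\right)^{2} = \frac{1222481296}{34225} \approx 35719.0$)
$- Y = \left(-1\right) \frac{1222481296}{34225} = - \frac{1222481296}{34225}$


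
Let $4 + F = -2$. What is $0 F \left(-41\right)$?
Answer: $0$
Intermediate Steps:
$F = -6$ ($F = -4 - 2 = -6$)
$0 F \left(-41\right) = 0 \left(-6\right) \left(-41\right) = 0 \left(-41\right) = 0$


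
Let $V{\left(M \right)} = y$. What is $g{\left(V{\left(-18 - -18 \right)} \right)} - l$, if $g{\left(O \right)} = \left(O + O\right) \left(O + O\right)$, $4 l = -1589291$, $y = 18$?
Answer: $\frac{1594475}{4} \approx 3.9862 \cdot 10^{5}$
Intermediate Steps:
$V{\left(M \right)} = 18$
$l = - \frac{1589291}{4}$ ($l = \frac{1}{4} \left(-1589291\right) = - \frac{1589291}{4} \approx -3.9732 \cdot 10^{5}$)
$g{\left(O \right)} = 4 O^{2}$ ($g{\left(O \right)} = 2 O 2 O = 4 O^{2}$)
$g{\left(V{\left(-18 - -18 \right)} \right)} - l = 4 \cdot 18^{2} - - \frac{1589291}{4} = 4 \cdot 324 + \frac{1589291}{4} = 1296 + \frac{1589291}{4} = \frac{1594475}{4}$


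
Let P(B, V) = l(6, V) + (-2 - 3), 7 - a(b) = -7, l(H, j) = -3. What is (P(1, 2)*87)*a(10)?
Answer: -9744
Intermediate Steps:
a(b) = 14 (a(b) = 7 - 1*(-7) = 7 + 7 = 14)
P(B, V) = -8 (P(B, V) = -3 + (-2 - 3) = -3 - 5 = -8)
(P(1, 2)*87)*a(10) = -8*87*14 = -696*14 = -9744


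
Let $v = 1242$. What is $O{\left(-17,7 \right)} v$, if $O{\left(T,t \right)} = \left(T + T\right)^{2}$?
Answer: $1435752$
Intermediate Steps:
$O{\left(T,t \right)} = 4 T^{2}$ ($O{\left(T,t \right)} = \left(2 T\right)^{2} = 4 T^{2}$)
$O{\left(-17,7 \right)} v = 4 \left(-17\right)^{2} \cdot 1242 = 4 \cdot 289 \cdot 1242 = 1156 \cdot 1242 = 1435752$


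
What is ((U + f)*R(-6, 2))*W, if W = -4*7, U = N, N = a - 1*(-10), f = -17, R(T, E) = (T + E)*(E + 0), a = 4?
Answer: -672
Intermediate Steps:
R(T, E) = E*(E + T) (R(T, E) = (E + T)*E = E*(E + T))
N = 14 (N = 4 - 1*(-10) = 4 + 10 = 14)
U = 14
W = -28
((U + f)*R(-6, 2))*W = ((14 - 17)*(2*(2 - 6)))*(-28) = -6*(-4)*(-28) = -3*(-8)*(-28) = 24*(-28) = -672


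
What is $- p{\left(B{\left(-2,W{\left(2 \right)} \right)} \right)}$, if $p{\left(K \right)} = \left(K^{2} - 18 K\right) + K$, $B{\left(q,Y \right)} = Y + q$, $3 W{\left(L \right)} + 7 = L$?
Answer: $- \frac{682}{9} \approx -75.778$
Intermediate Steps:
$W{\left(L \right)} = - \frac{7}{3} + \frac{L}{3}$
$p{\left(K \right)} = K^{2} - 17 K$
$- p{\left(B{\left(-2,W{\left(2 \right)} \right)} \right)} = - \left(\left(- \frac{7}{3} + \frac{1}{3} \cdot 2\right) - 2\right) \left(-17 + \left(\left(- \frac{7}{3} + \frac{1}{3} \cdot 2\right) - 2\right)\right) = - \left(\left(- \frac{7}{3} + \frac{2}{3}\right) - 2\right) \left(-17 + \left(\left(- \frac{7}{3} + \frac{2}{3}\right) - 2\right)\right) = - \left(- \frac{5}{3} - 2\right) \left(-17 - \frac{11}{3}\right) = - \frac{\left(-11\right) \left(-17 - \frac{11}{3}\right)}{3} = - \frac{\left(-11\right) \left(-62\right)}{3 \cdot 3} = \left(-1\right) \frac{682}{9} = - \frac{682}{9}$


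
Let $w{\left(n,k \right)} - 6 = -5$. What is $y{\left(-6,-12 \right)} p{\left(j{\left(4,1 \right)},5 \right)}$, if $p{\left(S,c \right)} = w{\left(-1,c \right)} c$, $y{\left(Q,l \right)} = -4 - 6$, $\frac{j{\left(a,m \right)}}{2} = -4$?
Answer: $-50$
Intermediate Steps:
$w{\left(n,k \right)} = 1$ ($w{\left(n,k \right)} = 6 - 5 = 1$)
$j{\left(a,m \right)} = -8$ ($j{\left(a,m \right)} = 2 \left(-4\right) = -8$)
$y{\left(Q,l \right)} = -10$
$p{\left(S,c \right)} = c$ ($p{\left(S,c \right)} = 1 c = c$)
$y{\left(-6,-12 \right)} p{\left(j{\left(4,1 \right)},5 \right)} = \left(-10\right) 5 = -50$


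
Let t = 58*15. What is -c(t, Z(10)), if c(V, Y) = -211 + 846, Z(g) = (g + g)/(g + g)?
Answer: -635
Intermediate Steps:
t = 870
Z(g) = 1 (Z(g) = (2*g)/((2*g)) = (2*g)*(1/(2*g)) = 1)
c(V, Y) = 635
-c(t, Z(10)) = -1*635 = -635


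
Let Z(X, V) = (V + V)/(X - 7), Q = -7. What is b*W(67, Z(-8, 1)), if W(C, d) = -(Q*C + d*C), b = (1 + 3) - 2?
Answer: 14338/15 ≈ 955.87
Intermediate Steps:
Z(X, V) = 2*V/(-7 + X) (Z(X, V) = (2*V)/(-7 + X) = 2*V/(-7 + X))
b = 2 (b = 4 - 2 = 2)
W(C, d) = 7*C - C*d (W(C, d) = -(-7*C + d*C) = -(-7*C + C*d) = 7*C - C*d)
b*W(67, Z(-8, 1)) = 2*(67*(7 - 2/(-7 - 8))) = 2*(67*(7 - 2/(-15))) = 2*(67*(7 - 2*(-1)/15)) = 2*(67*(7 - 1*(-2/15))) = 2*(67*(7 + 2/15)) = 2*(67*(107/15)) = 2*(7169/15) = 14338/15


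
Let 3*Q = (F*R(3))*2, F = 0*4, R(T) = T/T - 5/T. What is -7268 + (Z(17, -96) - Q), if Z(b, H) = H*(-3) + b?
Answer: -6963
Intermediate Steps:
R(T) = 1 - 5/T
F = 0
Z(b, H) = b - 3*H (Z(b, H) = -3*H + b = b - 3*H)
Q = 0 (Q = ((0*((-5 + 3)/3))*2)/3 = ((0*((1/3)*(-2)))*2)/3 = ((0*(-2/3))*2)/3 = (0*2)/3 = (1/3)*0 = 0)
-7268 + (Z(17, -96) - Q) = -7268 + ((17 - 3*(-96)) - 1*0) = -7268 + ((17 + 288) + 0) = -7268 + (305 + 0) = -7268 + 305 = -6963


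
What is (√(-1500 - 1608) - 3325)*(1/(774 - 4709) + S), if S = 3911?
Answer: -10234206360/787 + 30779568*I*√777/3935 ≈ -1.3004e+7 + 2.1804e+5*I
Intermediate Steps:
(√(-1500 - 1608) - 3325)*(1/(774 - 4709) + S) = (√(-1500 - 1608) - 3325)*(1/(774 - 4709) + 3911) = (√(-3108) - 3325)*(1/(-3935) + 3911) = (2*I*√777 - 3325)*(-1/3935 + 3911) = (-3325 + 2*I*√777)*(15389784/3935) = -10234206360/787 + 30779568*I*√777/3935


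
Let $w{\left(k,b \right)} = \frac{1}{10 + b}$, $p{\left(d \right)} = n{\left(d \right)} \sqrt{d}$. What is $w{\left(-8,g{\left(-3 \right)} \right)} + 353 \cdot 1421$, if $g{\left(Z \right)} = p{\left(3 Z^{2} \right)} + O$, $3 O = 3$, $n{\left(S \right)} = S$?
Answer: $\frac{9812553495}{19562} + \frac{81 \sqrt{3}}{19562} \approx 5.0161 \cdot 10^{5}$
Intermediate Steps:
$O = 1$ ($O = \frac{1}{3} \cdot 3 = 1$)
$p{\left(d \right)} = d^{\frac{3}{2}}$ ($p{\left(d \right)} = d \sqrt{d} = d^{\frac{3}{2}}$)
$g{\left(Z \right)} = 1 + 3 \sqrt{3} \left(Z^{2}\right)^{\frac{3}{2}}$ ($g{\left(Z \right)} = \left(3 Z^{2}\right)^{\frac{3}{2}} + 1 = 3 \sqrt{3} \left(Z^{2}\right)^{\frac{3}{2}} + 1 = 1 + 3 \sqrt{3} \left(Z^{2}\right)^{\frac{3}{2}}$)
$w{\left(-8,g{\left(-3 \right)} \right)} + 353 \cdot 1421 = \frac{1}{10 + \left(1 + 3 \sqrt{3} \left(-3\right)^{2} \sqrt{\left(-3\right)^{2}}\right)} + 353 \cdot 1421 = \frac{1}{10 + \left(1 + 3 \sqrt{3} \cdot 9 \sqrt{9}\right)} + 501613 = \frac{1}{10 + \left(1 + 3 \sqrt{3} \cdot 9 \cdot 3\right)} + 501613 = \frac{1}{10 + \left(1 + 81 \sqrt{3}\right)} + 501613 = \frac{1}{11 + 81 \sqrt{3}} + 501613 = 501613 + \frac{1}{11 + 81 \sqrt{3}}$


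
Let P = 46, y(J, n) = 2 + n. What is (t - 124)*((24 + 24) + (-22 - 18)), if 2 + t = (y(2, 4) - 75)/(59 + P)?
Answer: -35464/35 ≈ -1013.3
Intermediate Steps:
t = -93/35 (t = -2 + ((2 + 4) - 75)/(59 + 46) = -2 + (6 - 75)/105 = -2 - 69*1/105 = -2 - 23/35 = -93/35 ≈ -2.6571)
(t - 124)*((24 + 24) + (-22 - 18)) = (-93/35 - 124)*((24 + 24) + (-22 - 18)) = -4433*(48 - 40)/35 = -4433/35*8 = -35464/35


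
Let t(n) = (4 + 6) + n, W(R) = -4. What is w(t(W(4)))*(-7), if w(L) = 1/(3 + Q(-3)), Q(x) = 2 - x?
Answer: -7/8 ≈ -0.87500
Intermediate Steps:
t(n) = 10 + n
w(L) = ⅛ (w(L) = 1/(3 + (2 - 1*(-3))) = 1/(3 + (2 + 3)) = 1/(3 + 5) = 1/8 = ⅛)
w(t(W(4)))*(-7) = (⅛)*(-7) = -7/8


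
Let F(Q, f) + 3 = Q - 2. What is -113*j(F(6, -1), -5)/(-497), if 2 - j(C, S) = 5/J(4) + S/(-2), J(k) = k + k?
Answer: -1017/3976 ≈ -0.25578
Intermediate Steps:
F(Q, f) = -5 + Q (F(Q, f) = -3 + (Q - 2) = -3 + (-2 + Q) = -5 + Q)
J(k) = 2*k
j(C, S) = 11/8 + S/2 (j(C, S) = 2 - (5/((2*4)) + S/(-2)) = 2 - (5/8 + S*(-1/2)) = 2 - (5*(1/8) - S/2) = 2 - (5/8 - S/2) = 2 + (-5/8 + S/2) = 11/8 + S/2)
-113*j(F(6, -1), -5)/(-497) = -113*(11/8 + (1/2)*(-5))/(-497) = -113*(11/8 - 5/2)*(-1)/497 = -(-1017)*(-1)/(8*497) = -113*9/3976 = -1017/3976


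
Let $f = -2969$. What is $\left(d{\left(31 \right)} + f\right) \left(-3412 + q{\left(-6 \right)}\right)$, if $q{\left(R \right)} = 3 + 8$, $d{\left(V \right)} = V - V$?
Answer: $10097569$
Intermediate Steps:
$d{\left(V \right)} = 0$
$q{\left(R \right)} = 11$
$\left(d{\left(31 \right)} + f\right) \left(-3412 + q{\left(-6 \right)}\right) = \left(0 - 2969\right) \left(-3412 + 11\right) = \left(-2969\right) \left(-3401\right) = 10097569$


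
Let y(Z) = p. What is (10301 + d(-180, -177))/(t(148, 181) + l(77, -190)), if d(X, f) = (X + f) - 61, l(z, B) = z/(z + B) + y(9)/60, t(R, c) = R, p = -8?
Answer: 16751685/249479 ≈ 67.147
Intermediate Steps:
y(Z) = -8
l(z, B) = -2/15 + z/(B + z) (l(z, B) = z/(z + B) - 8/60 = z/(B + z) - 8*1/60 = z/(B + z) - 2/15 = -2/15 + z/(B + z))
d(X, f) = -61 + X + f
(10301 + d(-180, -177))/(t(148, 181) + l(77, -190)) = (10301 + (-61 - 180 - 177))/(148 + (-2*(-190) + 13*77)/(15*(-190 + 77))) = (10301 - 418)/(148 + (1/15)*(380 + 1001)/(-113)) = 9883/(148 + (1/15)*(-1/113)*1381) = 9883/(148 - 1381/1695) = 9883/(249479/1695) = 9883*(1695/249479) = 16751685/249479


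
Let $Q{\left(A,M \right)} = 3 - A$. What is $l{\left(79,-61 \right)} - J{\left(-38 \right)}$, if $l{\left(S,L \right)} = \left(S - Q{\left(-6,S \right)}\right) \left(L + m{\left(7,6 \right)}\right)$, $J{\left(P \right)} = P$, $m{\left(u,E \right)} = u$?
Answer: $-3742$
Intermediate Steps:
$l{\left(S,L \right)} = \left(-9 + S\right) \left(7 + L\right)$ ($l{\left(S,L \right)} = \left(S - \left(3 - -6\right)\right) \left(L + 7\right) = \left(S - \left(3 + 6\right)\right) \left(7 + L\right) = \left(S - 9\right) \left(7 + L\right) = \left(-9 + S\right) \left(7 + L\right)$)
$l{\left(79,-61 \right)} - J{\left(-38 \right)} = \left(-63 - -549 + 7 \cdot 79 - 4819\right) - -38 = \left(-63 + 549 + 553 - 4819\right) + 38 = -3780 + 38 = -3742$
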